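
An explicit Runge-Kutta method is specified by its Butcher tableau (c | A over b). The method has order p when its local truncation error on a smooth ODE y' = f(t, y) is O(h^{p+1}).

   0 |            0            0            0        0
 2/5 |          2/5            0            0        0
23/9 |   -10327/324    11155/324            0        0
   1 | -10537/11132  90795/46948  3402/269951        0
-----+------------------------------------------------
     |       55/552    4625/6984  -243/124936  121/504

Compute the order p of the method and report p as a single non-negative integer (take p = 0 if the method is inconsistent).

4

b = (55/552, 4625/6984, -243/124936, 121/504)
c = (0, 2/5, 23/9, 1)
Ac = (0, 0, 2231/162, 195/242)
Σ b_i: 55/552·1 + 4625/6984·1 + (-243/124936)·1 + 121/504·1 = 1 ✓
b·c: 4625/6984·2/5 + (-243/124936)·23/9 + 121/504·1 = 1/2 ✓
b·c²: 4625/6984·4/25 + (-243/124936)·529/81 + 121/504·1 = 1/3 ✓
b·Ac: (-243/124936)·2231/162 + 121/504·195/242 = 1/6 ✓
b·c³: 4625/6984·8/125 + (-243/124936)·12167/729 + 121/504·1 = 1/4 ✓
b·(c∘Ac): (-243/124936)·51313/1458 + 121/504·195/242 = 1/8 ✓
b·Ac²: (-243/124936)·2231/405 + 121/504·237/605 = 1/12 ✓
b·A²c: 121/504·21/121 = 1/24 ✓; 4 stages ⇒ order 4.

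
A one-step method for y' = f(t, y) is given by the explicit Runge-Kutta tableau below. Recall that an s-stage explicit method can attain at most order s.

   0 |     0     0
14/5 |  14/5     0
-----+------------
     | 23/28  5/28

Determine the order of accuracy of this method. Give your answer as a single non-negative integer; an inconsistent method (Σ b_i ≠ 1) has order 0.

2

b = (23/28, 5/28)
c = (0, 14/5)
Σ b_i: 23/28·1 + 5/28·1 = 1 ✓
b·c: 5/28·14/5 = 1/2 ✓; 2 stages ⇒ order 2.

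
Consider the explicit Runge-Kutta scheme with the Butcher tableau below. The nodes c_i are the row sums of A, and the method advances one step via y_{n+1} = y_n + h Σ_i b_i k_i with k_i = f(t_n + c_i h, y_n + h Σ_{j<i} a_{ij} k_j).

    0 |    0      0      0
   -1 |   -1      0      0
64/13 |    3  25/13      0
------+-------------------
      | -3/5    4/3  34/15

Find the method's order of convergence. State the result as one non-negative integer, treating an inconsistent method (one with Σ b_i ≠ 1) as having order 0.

b = (-3/5, 4/3, 34/15)
c = (0, -1, 64/13)
Ac = (0, 0, -25/13)
Σ b_i: (-3/5)·1 + 4/3·1 + 34/15·1 = 3 ≠ 1 ⇒ order 0.

0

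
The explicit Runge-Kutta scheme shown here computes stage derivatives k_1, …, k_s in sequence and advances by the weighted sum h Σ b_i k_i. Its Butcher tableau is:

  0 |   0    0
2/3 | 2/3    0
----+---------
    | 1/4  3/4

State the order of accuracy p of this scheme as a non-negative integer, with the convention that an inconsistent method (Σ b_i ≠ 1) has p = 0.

b = (1/4, 3/4)
c = (0, 2/3)
Σ b_i: 1/4·1 + 3/4·1 = 1 ✓
b·c: 3/4·2/3 = 1/2 ✓; 2 stages ⇒ order 2.

2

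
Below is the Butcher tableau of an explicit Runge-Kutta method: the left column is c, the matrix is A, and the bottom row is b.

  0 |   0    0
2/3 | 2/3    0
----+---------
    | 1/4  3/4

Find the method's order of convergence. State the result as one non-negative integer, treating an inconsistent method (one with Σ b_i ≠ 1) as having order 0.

b = (1/4, 3/4)
c = (0, 2/3)
Σ b_i: 1/4·1 + 3/4·1 = 1 ✓
b·c: 3/4·2/3 = 1/2 ✓; 2 stages ⇒ order 2.

2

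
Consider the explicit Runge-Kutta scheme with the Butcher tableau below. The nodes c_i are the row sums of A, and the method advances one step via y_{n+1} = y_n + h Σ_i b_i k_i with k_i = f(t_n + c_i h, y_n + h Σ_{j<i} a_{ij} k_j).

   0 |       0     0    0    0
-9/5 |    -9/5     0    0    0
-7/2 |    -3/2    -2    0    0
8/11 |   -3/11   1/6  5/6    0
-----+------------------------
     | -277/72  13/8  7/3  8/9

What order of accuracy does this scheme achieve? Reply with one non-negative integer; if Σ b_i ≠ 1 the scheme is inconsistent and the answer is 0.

b = (-277/72, 13/8, 7/3, 8/9)
c = (0, -9/5, -7/2, 8/11)
Ac = (0, 0, 18/5, -193/60)
Σ b_i: (-277/72)·1 + 13/8·1 + 7/3·1 + 8/9·1 = 1 ✓
b·c: 13/8·(-9/5) + 7/3·(-7/2) + 8/9·8/11 = -41363/3960 ≠ 1/2 ⇒ order 1.

1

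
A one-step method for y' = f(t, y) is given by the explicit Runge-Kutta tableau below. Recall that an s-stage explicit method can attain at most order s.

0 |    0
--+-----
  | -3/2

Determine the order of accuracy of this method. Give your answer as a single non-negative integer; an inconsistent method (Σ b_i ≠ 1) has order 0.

b = (-3/2)
c = (0)
Σ b_i: (-3/2)·1 = -3/2 ≠ 1 ⇒ order 0.

0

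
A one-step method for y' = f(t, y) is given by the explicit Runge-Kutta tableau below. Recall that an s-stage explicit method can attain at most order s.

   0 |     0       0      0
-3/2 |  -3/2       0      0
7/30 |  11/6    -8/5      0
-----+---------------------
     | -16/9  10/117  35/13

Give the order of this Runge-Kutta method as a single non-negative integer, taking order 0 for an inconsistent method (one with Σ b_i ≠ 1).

2

b = (-16/9, 10/117, 35/13)
c = (0, -3/2, 7/30)
Ac = (0, 0, 12/5)
Σ b_i: (-16/9)·1 + 10/117·1 + 35/13·1 = 1 ✓
b·c: 10/117·(-3/2) + 35/13·7/30 = 1/2 ✓
b·c²: 10/117·9/4 + 35/13·49/900 = 61/180 ≠ 1/3 ⇒ order 2.
b·Ac: 35/13·12/5 = 84/13 ≠ 1/6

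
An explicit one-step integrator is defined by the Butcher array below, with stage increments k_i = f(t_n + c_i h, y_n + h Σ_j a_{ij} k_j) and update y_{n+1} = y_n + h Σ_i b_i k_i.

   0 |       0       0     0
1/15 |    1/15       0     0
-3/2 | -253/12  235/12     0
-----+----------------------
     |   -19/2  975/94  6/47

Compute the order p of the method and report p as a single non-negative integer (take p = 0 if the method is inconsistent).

b = (-19/2, 975/94, 6/47)
c = (0, 1/15, -3/2)
Ac = (0, 0, 47/36)
Σ b_i: (-19/2)·1 + 975/94·1 + 6/47·1 = 1 ✓
b·c: 975/94·1/15 + 6/47·(-3/2) = 1/2 ✓
b·c²: 975/94·1/225 + 6/47·9/4 = 1/3 ✓
b·Ac: 6/47·47/36 = 1/6 ✓; 3 stages ⇒ order 3.

3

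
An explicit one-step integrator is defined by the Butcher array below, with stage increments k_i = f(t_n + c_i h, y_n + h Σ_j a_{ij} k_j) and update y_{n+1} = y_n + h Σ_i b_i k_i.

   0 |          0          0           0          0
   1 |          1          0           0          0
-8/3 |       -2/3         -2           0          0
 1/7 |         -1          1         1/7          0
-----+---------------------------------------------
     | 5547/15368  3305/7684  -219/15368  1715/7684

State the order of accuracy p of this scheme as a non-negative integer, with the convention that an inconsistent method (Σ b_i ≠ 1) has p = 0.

b = (5547/15368, 3305/7684, -219/15368, 1715/7684)
c = (0, 1, -8/3, 1/7)
Ac = (0, 0, -2, 13/21)
Σ b_i: 5547/15368·1 + 3305/7684·1 + (-219/15368)·1 + 1715/7684·1 = 1 ✓
b·c: 3305/7684·1 + (-219/15368)·(-8/3) + 1715/7684·1/7 = 1/2 ✓
b·c²: 3305/7684·1 + (-219/15368)·64/9 + 1715/7684·1/49 = 1/3 ✓
b·Ac: (-219/15368)·(-2) + 1715/7684·13/21 = 1/6 ✓
b·c³: 3305/7684·1 + (-219/15368)·(-512/27) + 1715/7684·1/343 = 24239/34578 ≠ 1/4 ⇒ order 3.
b·(c∘Ac): (-219/15368)·16/3 + 1715/7684·13/147 = -1297/23052 ≠ 1/8
b·Ac²: (-219/15368)·(-2) + 1715/7684·127/63 = 16543/34578 ≠ 1/12
b·A²c: 1715/7684·(-2/7) = -245/3842 ≠ 1/24

3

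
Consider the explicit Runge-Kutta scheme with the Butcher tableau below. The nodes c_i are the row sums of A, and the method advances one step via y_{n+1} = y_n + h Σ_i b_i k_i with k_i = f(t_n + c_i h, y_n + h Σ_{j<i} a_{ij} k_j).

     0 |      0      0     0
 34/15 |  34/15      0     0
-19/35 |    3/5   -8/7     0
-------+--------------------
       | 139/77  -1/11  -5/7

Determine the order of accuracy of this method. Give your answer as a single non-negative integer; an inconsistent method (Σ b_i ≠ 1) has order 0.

1

b = (139/77, -1/11, -5/7)
c = (0, 34/15, -19/35)
Ac = (0, 0, -272/105)
Σ b_i: 139/77·1 + (-1/11)·1 + (-5/7)·1 = 1 ✓
b·c: (-1/11)·34/15 + (-5/7)·(-19/35) = 1469/8085 ≠ 1/2 ⇒ order 1.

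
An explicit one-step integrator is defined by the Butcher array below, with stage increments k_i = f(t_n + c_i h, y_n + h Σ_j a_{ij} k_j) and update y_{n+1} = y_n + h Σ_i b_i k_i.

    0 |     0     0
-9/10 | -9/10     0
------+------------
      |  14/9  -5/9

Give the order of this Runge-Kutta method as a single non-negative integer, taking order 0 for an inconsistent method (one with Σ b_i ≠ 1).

b = (14/9, -5/9)
c = (0, -9/10)
Σ b_i: 14/9·1 + (-5/9)·1 = 1 ✓
b·c: (-5/9)·(-9/10) = 1/2 ✓; 2 stages ⇒ order 2.

2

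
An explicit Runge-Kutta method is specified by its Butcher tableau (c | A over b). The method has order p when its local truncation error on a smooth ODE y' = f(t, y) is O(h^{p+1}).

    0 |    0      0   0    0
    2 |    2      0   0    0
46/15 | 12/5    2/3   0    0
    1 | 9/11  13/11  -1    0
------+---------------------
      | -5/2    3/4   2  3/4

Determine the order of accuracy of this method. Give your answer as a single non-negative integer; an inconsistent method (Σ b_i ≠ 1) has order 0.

1

b = (-5/2, 3/4, 2, 3/4)
c = (0, 2, 46/15, 1)
Ac = (0, 0, 4/3, -116/165)
Σ b_i: (-5/2)·1 + 3/4·1 + 2·1 + 3/4·1 = 1 ✓
b·c: 3/4·2 + 2·46/15 + 3/4·1 = 503/60 ≠ 1/2 ⇒ order 1.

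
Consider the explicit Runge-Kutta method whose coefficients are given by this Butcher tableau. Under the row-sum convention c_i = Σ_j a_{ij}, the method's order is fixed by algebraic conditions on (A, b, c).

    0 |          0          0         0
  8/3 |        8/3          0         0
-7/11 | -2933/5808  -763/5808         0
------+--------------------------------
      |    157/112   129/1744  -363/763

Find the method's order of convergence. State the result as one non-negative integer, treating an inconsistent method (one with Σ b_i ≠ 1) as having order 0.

3

b = (157/112, 129/1744, -363/763)
c = (0, 8/3, -7/11)
Ac = (0, 0, -763/2178)
Σ b_i: 157/112·1 + 129/1744·1 + (-363/763)·1 = 1 ✓
b·c: 129/1744·8/3 + (-363/763)·(-7/11) = 1/2 ✓
b·c²: 129/1744·64/9 + (-363/763)·49/121 = 1/3 ✓
b·Ac: (-363/763)·(-763/2178) = 1/6 ✓; 3 stages ⇒ order 3.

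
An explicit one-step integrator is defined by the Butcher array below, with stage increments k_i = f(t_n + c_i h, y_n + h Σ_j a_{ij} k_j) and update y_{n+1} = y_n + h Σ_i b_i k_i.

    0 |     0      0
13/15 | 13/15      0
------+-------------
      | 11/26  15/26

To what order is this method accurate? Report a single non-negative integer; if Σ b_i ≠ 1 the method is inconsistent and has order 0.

b = (11/26, 15/26)
c = (0, 13/15)
Σ b_i: 11/26·1 + 15/26·1 = 1 ✓
b·c: 15/26·13/15 = 1/2 ✓; 2 stages ⇒ order 2.

2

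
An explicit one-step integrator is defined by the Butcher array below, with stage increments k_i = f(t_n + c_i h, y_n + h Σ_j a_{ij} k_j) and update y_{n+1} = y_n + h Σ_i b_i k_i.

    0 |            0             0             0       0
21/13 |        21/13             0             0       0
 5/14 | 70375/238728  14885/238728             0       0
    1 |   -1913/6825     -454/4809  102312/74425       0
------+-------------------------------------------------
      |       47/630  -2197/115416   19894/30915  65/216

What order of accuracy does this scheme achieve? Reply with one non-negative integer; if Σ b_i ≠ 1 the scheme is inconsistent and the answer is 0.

4

b = (47/630, -2197/115416, 19894/30915, 65/216)
c = (0, 21/13, 5/14, 1)
Ac = (0, 0, 1145/11368, 22/65)
Σ b_i: 47/630·1 + (-2197/115416)·1 + 19894/30915·1 + 65/216·1 = 1 ✓
b·c: (-2197/115416)·21/13 + 19894/30915·5/14 + 65/216·1 = 1/2 ✓
b·c²: (-2197/115416)·441/169 + 19894/30915·25/196 + 65/216·1 = 1/3 ✓
b·Ac: 19894/30915·1145/11368 + 65/216·22/65 = 1/6 ✓
b·c³: (-2197/115416)·9261/2197 + 19894/30915·125/2744 + 65/216·1 = 1/4 ✓
b·(c∘Ac): 19894/30915·5725/159152 + 65/216·22/65 = 1/8 ✓
b·Ac²: 19894/30915·3435/21112 + 65/216·(-12/169) = 1/12 ✓
b·A²c: 65/216·9/65 = 1/24 ✓; 4 stages ⇒ order 4.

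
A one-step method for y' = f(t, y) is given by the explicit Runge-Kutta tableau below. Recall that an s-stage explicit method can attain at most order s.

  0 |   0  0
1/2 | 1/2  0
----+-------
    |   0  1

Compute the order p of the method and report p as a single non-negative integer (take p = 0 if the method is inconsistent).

2

b = (0, 1)
c = (0, 1/2)
Σ b_i: 1·1 = 1 ✓
b·c: 1·1/2 = 1/2 ✓; 2 stages ⇒ order 2.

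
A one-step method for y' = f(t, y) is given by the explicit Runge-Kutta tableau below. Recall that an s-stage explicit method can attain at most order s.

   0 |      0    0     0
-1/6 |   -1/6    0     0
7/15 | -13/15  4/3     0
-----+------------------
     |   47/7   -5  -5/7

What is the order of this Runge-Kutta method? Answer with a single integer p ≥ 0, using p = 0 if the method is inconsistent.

b = (47/7, -5, -5/7)
c = (0, -1/6, 7/15)
Ac = (0, 0, -2/9)
Σ b_i: 47/7·1 + (-5)·1 + (-5/7)·1 = 1 ✓
b·c: (-5)·(-1/6) + (-5/7)·7/15 = 1/2 ✓
b·c²: (-5)·1/36 + (-5/7)·49/225 = -53/180 ≠ 1/3 ⇒ order 2.
b·Ac: (-5/7)·(-2/9) = 10/63 ≠ 1/6

2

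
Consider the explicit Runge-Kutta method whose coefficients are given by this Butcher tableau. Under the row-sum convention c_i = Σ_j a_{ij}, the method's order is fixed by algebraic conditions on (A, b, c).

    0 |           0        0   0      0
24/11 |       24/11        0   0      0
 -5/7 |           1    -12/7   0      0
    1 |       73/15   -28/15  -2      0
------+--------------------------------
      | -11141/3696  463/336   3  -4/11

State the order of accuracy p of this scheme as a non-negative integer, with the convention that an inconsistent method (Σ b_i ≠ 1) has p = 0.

2

b = (-11141/3696, 463/336, 3, -4/11)
c = (0, 24/11, -5/7, 1)
Ac = (0, 0, -288/77, -1018/385)
Σ b_i: (-11141/3696)·1 + 463/336·1 + 3·1 + (-4/11)·1 = 1 ✓
b·c: 463/336·24/11 + 3·(-5/7) + (-4/11)·1 = 1/2 ✓
b·c²: 463/336·576/121 + 3·25/49 + (-4/11)·1 = 45811/5929 ≠ 1/3 ⇒ order 2.
b·Ac: 3·(-288/77) + (-4/11)·(-1018/385) = -43448/4235 ≠ 1/6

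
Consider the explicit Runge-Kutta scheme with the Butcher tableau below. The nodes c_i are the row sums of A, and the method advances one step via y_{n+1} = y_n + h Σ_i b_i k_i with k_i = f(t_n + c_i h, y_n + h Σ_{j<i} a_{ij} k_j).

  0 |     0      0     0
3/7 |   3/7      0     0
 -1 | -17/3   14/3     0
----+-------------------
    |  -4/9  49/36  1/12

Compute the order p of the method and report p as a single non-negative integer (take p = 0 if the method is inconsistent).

3

b = (-4/9, 49/36, 1/12)
c = (0, 3/7, -1)
Ac = (0, 0, 2)
Σ b_i: (-4/9)·1 + 49/36·1 + 1/12·1 = 1 ✓
b·c: 49/36·3/7 + 1/12·(-1) = 1/2 ✓
b·c²: 49/36·9/49 + 1/12·1 = 1/3 ✓
b·Ac: 1/12·2 = 1/6 ✓; 3 stages ⇒ order 3.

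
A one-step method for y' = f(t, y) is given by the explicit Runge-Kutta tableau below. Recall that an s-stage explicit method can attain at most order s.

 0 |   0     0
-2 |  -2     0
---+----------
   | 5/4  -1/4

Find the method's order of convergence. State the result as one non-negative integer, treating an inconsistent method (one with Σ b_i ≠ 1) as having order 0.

b = (5/4, -1/4)
c = (0, -2)
Σ b_i: 5/4·1 + (-1/4)·1 = 1 ✓
b·c: (-1/4)·(-2) = 1/2 ✓; 2 stages ⇒ order 2.

2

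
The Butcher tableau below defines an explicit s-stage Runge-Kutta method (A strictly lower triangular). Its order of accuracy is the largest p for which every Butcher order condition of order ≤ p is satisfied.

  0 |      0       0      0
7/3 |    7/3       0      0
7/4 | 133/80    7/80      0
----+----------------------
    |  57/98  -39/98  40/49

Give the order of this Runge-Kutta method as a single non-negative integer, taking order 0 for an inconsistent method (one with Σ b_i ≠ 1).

3

b = (57/98, -39/98, 40/49)
c = (0, 7/3, 7/4)
Ac = (0, 0, 49/240)
Σ b_i: 57/98·1 + (-39/98)·1 + 40/49·1 = 1 ✓
b·c: (-39/98)·7/3 + 40/49·7/4 = 1/2 ✓
b·c²: (-39/98)·49/9 + 40/49·49/16 = 1/3 ✓
b·Ac: 40/49·49/240 = 1/6 ✓; 3 stages ⇒ order 3.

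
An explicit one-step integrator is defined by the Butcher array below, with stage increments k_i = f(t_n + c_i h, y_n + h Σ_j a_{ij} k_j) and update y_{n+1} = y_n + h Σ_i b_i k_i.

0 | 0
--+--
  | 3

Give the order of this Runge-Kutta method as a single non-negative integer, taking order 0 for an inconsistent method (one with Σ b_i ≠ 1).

b = (3)
c = (0)
Σ b_i: 3·1 = 3 ≠ 1 ⇒ order 0.

0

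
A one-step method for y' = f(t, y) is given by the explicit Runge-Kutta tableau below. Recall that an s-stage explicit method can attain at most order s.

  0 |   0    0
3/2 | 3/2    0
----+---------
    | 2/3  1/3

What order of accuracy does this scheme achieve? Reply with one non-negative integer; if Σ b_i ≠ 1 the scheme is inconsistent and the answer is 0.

2

b = (2/3, 1/3)
c = (0, 3/2)
Σ b_i: 2/3·1 + 1/3·1 = 1 ✓
b·c: 1/3·3/2 = 1/2 ✓; 2 stages ⇒ order 2.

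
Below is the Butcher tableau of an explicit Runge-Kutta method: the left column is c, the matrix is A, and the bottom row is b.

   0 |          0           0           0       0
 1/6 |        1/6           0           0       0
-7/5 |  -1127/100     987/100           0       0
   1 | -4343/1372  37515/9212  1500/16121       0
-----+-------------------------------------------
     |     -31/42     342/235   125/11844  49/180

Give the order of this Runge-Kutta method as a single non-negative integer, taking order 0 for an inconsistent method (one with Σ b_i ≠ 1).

4

b = (-31/42, 342/235, 125/11844, 49/180)
c = (0, 1/6, -7/5, 1)
Ac = (0, 0, 329/200, 215/392)
Σ b_i: (-31/42)·1 + 342/235·1 + 125/11844·1 + 49/180·1 = 1 ✓
b·c: 342/235·1/6 + 125/11844·(-7/5) + 49/180·1 = 1/2 ✓
b·c²: 342/235·1/36 + 125/11844·49/25 + 49/180·1 = 1/3 ✓
b·Ac: 125/11844·329/200 + 49/180·215/392 = 1/6 ✓
b·c³: 342/235·1/216 + 125/11844·(-343/125) + 49/180·1 = 1/4 ✓
b·(c∘Ac): 125/11844·(-2303/1000) + 49/180·215/392 = 1/8 ✓
b·Ac²: 125/11844·329/1200 + 49/180·695/2352 = 1/12 ✓
b·A²c: 49/180·15/98 = 1/24 ✓; 4 stages ⇒ order 4.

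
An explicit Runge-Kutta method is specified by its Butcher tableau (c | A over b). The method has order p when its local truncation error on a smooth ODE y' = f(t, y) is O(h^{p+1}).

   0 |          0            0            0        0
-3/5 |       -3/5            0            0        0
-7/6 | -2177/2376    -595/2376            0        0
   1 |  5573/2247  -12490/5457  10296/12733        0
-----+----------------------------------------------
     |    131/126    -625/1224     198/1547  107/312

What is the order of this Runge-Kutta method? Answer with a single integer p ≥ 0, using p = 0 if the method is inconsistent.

4

b = (131/126, -625/1224, 198/1547, 107/312)
c = (0, -3/5, -7/6, 1)
Ac = (0, 0, 119/792, 46/107)
Σ b_i: 131/126·1 + (-625/1224)·1 + 198/1547·1 + 107/312·1 = 1 ✓
b·c: (-625/1224)·(-3/5) + 198/1547·(-7/6) + 107/312·1 = 1/2 ✓
b·c²: (-625/1224)·9/25 + 198/1547·49/36 + 107/312·1 = 1/3 ✓
b·Ac: 198/1547·119/792 + 107/312·46/107 = 1/6 ✓
b·c³: (-625/1224)·(-27/125) + 198/1547·(-343/216) + 107/312·1 = 1/4 ✓
b·(c∘Ac): 198/1547·(-833/4752) + 107/312·46/107 = 1/8 ✓
b·Ac²: 198/1547·(-119/1320) + 107/312·148/535 = 1/12 ✓
b·A²c: 107/312·13/107 = 1/24 ✓; 4 stages ⇒ order 4.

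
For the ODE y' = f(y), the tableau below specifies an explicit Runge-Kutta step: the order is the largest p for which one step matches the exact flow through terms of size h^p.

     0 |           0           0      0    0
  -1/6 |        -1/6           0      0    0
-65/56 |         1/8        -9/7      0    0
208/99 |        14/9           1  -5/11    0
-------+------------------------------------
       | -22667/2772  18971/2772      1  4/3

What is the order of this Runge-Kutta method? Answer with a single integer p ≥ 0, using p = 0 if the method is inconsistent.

b = (-22667/2772, 18971/2772, 1, 4/3)
c = (0, -1/6, -65/56, 208/99)
Ac = (0, 0, 3/14, 667/1848)
Σ b_i: (-22667/2772)·1 + 18971/2772·1 + 1·1 + 4/3·1 = 1 ✓
b·c: 18971/2772·(-1/6) + 1·(-65/56) + 4/3·208/99 = 1/2 ✓
b·c²: 18971/2772·1/36 + 1·4225/3136 + 4/3·43264/9801 = 684460495/92207808 ≠ 1/3 ⇒ order 2.
b·Ac: 1·3/14 + 4/3·667/1848 = 482/693 ≠ 1/6

2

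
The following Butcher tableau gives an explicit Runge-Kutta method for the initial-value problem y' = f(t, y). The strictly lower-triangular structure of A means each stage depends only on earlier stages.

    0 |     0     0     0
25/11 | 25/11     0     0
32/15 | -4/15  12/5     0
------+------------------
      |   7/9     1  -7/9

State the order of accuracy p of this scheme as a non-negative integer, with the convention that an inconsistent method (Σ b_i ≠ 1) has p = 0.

b = (7/9, 1, -7/9)
c = (0, 25/11, 32/15)
Ac = (0, 0, 60/11)
Σ b_i: 7/9·1 + 1·1 + (-7/9)·1 = 1 ✓
b·c: 1·25/11 + (-7/9)·32/15 = 911/1485 ≠ 1/2 ⇒ order 1.

1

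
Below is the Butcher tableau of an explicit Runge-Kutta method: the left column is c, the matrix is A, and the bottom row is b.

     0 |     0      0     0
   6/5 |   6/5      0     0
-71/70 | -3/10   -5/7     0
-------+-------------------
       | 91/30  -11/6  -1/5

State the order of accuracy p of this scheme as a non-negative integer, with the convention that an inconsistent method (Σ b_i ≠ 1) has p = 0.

1

b = (91/30, -11/6, -1/5)
c = (0, 6/5, -71/70)
Ac = (0, 0, -6/7)
Σ b_i: 91/30·1 + (-11/6)·1 + (-1/5)·1 = 1 ✓
b·c: (-11/6)·6/5 + (-1/5)·(-71/70) = -699/350 ≠ 1/2 ⇒ order 1.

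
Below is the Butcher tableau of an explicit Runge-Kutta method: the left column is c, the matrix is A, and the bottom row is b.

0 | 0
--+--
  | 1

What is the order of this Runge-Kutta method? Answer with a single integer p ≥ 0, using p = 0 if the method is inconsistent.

b = (1)
c = (0)
Σ b_i: 1·1 = 1 ✓; 1 stage ⇒ order 1.

1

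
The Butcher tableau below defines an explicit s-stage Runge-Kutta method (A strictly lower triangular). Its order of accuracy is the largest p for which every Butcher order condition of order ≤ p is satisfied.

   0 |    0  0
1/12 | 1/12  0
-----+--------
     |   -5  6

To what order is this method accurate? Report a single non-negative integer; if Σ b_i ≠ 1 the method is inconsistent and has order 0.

b = (-5, 6)
c = (0, 1/12)
Σ b_i: (-5)·1 + 6·1 = 1 ✓
b·c: 6·1/12 = 1/2 ✓; 2 stages ⇒ order 2.

2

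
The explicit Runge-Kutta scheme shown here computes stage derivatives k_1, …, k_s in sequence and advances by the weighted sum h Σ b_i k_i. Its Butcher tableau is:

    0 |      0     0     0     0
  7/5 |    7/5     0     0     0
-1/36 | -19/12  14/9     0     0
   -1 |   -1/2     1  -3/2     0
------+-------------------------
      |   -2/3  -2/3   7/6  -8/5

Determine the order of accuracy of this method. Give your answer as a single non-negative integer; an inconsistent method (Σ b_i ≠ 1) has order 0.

0

b = (-2/3, -2/3, 7/6, -8/5)
c = (0, 7/5, -1/36, -1)
Ac = (0, 0, 98/45, 173/120)
Σ b_i: (-2/3)·1 + (-2/3)·1 + 7/6·1 + (-8/5)·1 = -53/30 ≠ 1 ⇒ order 0.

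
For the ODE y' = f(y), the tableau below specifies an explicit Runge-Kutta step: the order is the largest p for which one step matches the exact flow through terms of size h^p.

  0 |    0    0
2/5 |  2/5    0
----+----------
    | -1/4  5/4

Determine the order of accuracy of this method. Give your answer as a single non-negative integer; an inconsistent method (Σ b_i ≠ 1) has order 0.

b = (-1/4, 5/4)
c = (0, 2/5)
Σ b_i: (-1/4)·1 + 5/4·1 = 1 ✓
b·c: 5/4·2/5 = 1/2 ✓; 2 stages ⇒ order 2.

2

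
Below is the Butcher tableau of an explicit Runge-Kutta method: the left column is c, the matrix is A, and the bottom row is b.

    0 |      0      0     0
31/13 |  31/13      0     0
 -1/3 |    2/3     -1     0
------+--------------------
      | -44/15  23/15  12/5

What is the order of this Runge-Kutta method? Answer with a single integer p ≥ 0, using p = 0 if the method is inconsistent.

1

b = (-44/15, 23/15, 12/5)
c = (0, 31/13, -1/3)
Ac = (0, 0, -31/13)
Σ b_i: (-44/15)·1 + 23/15·1 + 12/5·1 = 1 ✓
b·c: 23/15·31/13 + 12/5·(-1/3) = 557/195 ≠ 1/2 ⇒ order 1.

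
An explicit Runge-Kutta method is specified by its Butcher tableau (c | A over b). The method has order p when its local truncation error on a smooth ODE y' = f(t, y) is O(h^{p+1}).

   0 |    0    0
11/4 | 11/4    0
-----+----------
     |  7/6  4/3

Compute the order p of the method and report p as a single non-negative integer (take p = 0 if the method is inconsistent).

0

b = (7/6, 4/3)
c = (0, 11/4)
Σ b_i: 7/6·1 + 4/3·1 = 5/2 ≠ 1 ⇒ order 0.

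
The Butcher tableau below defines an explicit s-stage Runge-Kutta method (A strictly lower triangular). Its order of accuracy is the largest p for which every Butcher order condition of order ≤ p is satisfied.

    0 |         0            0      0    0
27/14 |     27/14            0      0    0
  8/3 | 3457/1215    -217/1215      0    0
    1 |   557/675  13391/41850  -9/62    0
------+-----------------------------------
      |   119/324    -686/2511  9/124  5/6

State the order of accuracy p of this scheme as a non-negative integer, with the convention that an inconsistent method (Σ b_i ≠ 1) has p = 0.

b = (119/324, -686/2511, 9/124, 5/6)
c = (0, 27/14, 8/3, 1)
Ac = (0, 0, -31/90, 23/100)
Σ b_i: 119/324·1 + (-686/2511)·1 + 9/124·1 + 5/6·1 = 1 ✓
b·c: (-686/2511)·27/14 + 9/124·8/3 + 5/6·1 = 1/2 ✓
b·c²: (-686/2511)·729/196 + 9/124·64/9 + 5/6·1 = 1/3 ✓
b·Ac: 9/124·(-31/90) + 5/6·23/100 = 1/6 ✓
b·c³: (-686/2511)·19683/2744 + 9/124·512/27 + 5/6·1 = 1/4 ✓
b·(c∘Ac): 9/124·(-124/135) + 5/6·23/100 = 1/8 ✓
b·Ac²: 9/124·(-93/140) + 5/6·221/1400 = 1/12 ✓
b·A²c: 5/6·1/20 = 1/24 ✓; 4 stages ⇒ order 4.

4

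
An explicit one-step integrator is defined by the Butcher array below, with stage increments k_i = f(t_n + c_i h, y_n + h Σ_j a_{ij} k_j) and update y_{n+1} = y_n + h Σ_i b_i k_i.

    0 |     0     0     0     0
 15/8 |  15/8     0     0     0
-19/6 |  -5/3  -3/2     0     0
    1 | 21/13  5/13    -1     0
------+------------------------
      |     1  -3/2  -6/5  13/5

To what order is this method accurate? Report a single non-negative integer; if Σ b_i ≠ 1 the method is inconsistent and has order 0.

0

b = (1, -3/2, -6/5, 13/5)
c = (0, 15/8, -19/6, 1)
Ac = (0, 0, -45/16, 1213/312)
Σ b_i: 1·1 + (-3/2)·1 + (-6/5)·1 + 13/5·1 = 9/10 ≠ 1 ⇒ order 0.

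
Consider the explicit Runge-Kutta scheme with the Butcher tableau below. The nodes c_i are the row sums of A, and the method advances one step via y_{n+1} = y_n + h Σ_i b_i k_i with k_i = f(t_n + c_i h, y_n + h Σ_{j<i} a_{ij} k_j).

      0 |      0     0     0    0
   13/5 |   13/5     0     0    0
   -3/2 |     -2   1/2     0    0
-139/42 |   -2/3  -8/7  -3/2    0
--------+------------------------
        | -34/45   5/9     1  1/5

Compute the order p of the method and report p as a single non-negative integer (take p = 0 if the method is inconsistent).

b = (-34/45, 5/9, 1, 1/5)
c = (0, 13/5, -3/2, -139/42)
Ac = (0, 0, 13/10, -101/140)
Σ b_i: (-34/45)·1 + 5/9·1 + 1·1 + 1/5·1 = 1 ✓
b·c: 5/9·13/5 + 1·(-3/2) + 1/5·(-139/42) = -226/315 ≠ 1/2 ⇒ order 1.

1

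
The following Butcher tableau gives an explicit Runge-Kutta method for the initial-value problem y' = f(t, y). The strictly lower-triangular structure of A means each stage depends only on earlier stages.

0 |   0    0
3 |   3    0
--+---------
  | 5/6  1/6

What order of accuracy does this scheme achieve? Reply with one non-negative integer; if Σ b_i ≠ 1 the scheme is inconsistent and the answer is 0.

2

b = (5/6, 1/6)
c = (0, 3)
Σ b_i: 5/6·1 + 1/6·1 = 1 ✓
b·c: 1/6·3 = 1/2 ✓; 2 stages ⇒ order 2.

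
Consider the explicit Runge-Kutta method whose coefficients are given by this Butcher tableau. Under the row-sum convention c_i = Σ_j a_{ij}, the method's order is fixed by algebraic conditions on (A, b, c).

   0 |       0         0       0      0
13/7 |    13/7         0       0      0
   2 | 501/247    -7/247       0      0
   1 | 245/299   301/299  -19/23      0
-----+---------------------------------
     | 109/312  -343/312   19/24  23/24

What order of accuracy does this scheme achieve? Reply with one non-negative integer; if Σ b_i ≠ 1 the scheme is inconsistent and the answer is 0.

4

b = (109/312, -343/312, 19/24, 23/24)
c = (0, 13/7, 2, 1)
Ac = (0, 0, -1/19, 5/23)
Σ b_i: 109/312·1 + (-343/312)·1 + 19/24·1 + 23/24·1 = 1 ✓
b·c: (-343/312)·13/7 + 19/24·2 + 23/24·1 = 1/2 ✓
b·c²: (-343/312)·169/49 + 19/24·4 + 23/24·1 = 1/3 ✓
b·Ac: 19/24·(-1/19) + 23/24·5/23 = 1/6 ✓
b·c³: (-343/312)·2197/343 + 19/24·8 + 23/24·1 = 1/4 ✓
b·(c∘Ac): 19/24·(-2/19) + 23/24·5/23 = 1/8 ✓
b·Ac²: 19/24·(-13/133) + 23/24·27/161 = 1/12 ✓
b·A²c: 23/24·1/23 = 1/24 ✓; 4 stages ⇒ order 4.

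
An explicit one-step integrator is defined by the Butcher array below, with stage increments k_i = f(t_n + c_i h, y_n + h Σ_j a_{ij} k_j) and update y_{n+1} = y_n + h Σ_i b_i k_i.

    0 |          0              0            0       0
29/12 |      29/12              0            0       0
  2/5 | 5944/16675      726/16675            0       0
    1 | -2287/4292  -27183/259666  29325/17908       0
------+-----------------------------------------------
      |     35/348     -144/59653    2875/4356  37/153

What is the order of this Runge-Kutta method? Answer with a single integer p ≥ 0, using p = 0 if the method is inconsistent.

4

b = (35/348, -144/59653, 2875/4356, 37/153)
c = (0, 29/12, 2/5, 1)
Ac = (0, 0, 121/1150, 119/296)
Σ b_i: 35/348·1 + (-144/59653)·1 + 2875/4356·1 + 37/153·1 = 1 ✓
b·c: (-144/59653)·29/12 + 2875/4356·2/5 + 37/153·1 = 1/2 ✓
b·c²: (-144/59653)·841/144 + 2875/4356·4/25 + 37/153·1 = 1/3 ✓
b·Ac: 2875/4356·121/1150 + 37/153·119/296 = 1/6 ✓
b·c³: (-144/59653)·24389/1728 + 2875/4356·8/125 + 37/153·1 = 1/4 ✓
b·(c∘Ac): 2875/4356·121/2875 + 37/153·119/296 = 1/8 ✓
b·Ac²: 2875/4356·3509/13800 + 37/153·(-1241/3552) = 1/12 ✓
b·A²c: 37/153·51/296 = 1/24 ✓; 4 stages ⇒ order 4.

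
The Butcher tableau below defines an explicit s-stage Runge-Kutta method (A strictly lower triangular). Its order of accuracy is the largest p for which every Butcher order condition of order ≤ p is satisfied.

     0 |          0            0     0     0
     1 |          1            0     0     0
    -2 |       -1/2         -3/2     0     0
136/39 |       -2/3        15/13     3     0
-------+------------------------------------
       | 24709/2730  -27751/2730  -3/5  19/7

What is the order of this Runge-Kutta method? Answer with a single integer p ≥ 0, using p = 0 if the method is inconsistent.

2

b = (24709/2730, -27751/2730, -3/5, 19/7)
c = (0, 1, -2, 136/39)
Ac = (0, 0, -3/2, -63/13)
Σ b_i: 24709/2730·1 + (-27751/2730)·1 + (-3/5)·1 + 19/7·1 = 1 ✓
b·c: (-27751/2730)·1 + (-3/5)·(-2) + 19/7·136/39 = 1/2 ✓
b·c²: (-27751/2730)·1 + (-3/5)·4 + 19/7·18496/1521 = 2176423/106470 ≠ 1/3 ⇒ order 2.
b·Ac: (-3/5)·(-3/2) + 19/7·(-63/13) = -1593/130 ≠ 1/6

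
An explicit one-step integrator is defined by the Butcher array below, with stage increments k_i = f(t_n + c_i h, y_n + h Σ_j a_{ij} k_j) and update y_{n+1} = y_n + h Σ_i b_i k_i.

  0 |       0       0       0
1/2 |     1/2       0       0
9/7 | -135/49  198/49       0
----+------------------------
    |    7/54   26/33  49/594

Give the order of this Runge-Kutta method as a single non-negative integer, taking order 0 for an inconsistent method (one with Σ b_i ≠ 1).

b = (7/54, 26/33, 49/594)
c = (0, 1/2, 9/7)
Ac = (0, 0, 99/49)
Σ b_i: 7/54·1 + 26/33·1 + 49/594·1 = 1 ✓
b·c: 26/33·1/2 + 49/594·9/7 = 1/2 ✓
b·c²: 26/33·1/4 + 49/594·81/49 = 1/3 ✓
b·Ac: 49/594·99/49 = 1/6 ✓; 3 stages ⇒ order 3.

3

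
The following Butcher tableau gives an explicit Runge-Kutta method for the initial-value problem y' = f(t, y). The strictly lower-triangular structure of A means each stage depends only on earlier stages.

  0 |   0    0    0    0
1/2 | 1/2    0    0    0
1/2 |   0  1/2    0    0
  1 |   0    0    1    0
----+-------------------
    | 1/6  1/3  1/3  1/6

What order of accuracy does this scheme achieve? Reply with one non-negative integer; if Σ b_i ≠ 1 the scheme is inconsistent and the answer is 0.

b = (1/6, 1/3, 1/3, 1/6)
c = (0, 1/2, 1/2, 1)
Ac = (0, 0, 1/4, 1/2)
Σ b_i: 1/6·1 + 1/3·1 + 1/3·1 + 1/6·1 = 1 ✓
b·c: 1/3·1/2 + 1/3·1/2 + 1/6·1 = 1/2 ✓
b·c²: 1/3·1/4 + 1/3·1/4 + 1/6·1 = 1/3 ✓
b·Ac: 1/3·1/4 + 1/6·1/2 = 1/6 ✓
b·c³: 1/3·1/8 + 1/3·1/8 + 1/6·1 = 1/4 ✓
b·(c∘Ac): 1/3·1/8 + 1/6·1/2 = 1/8 ✓
b·Ac²: 1/3·1/8 + 1/6·1/4 = 1/12 ✓
b·A²c: 1/6·1/4 = 1/24 ✓; 4 stages ⇒ order 4.

4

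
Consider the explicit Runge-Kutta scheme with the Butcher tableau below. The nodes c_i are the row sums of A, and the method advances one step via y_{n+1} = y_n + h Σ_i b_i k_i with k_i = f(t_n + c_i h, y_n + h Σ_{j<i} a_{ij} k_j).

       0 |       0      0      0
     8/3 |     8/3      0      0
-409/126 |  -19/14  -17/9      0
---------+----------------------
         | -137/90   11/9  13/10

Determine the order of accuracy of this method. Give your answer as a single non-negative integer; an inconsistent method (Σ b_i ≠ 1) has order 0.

1

b = (-137/90, 11/9, 13/10)
c = (0, 8/3, -409/126)
Ac = (0, 0, -136/27)
Σ b_i: (-137/90)·1 + 11/9·1 + 13/10·1 = 1 ✓
b·c: 11/9·8/3 + 13/10·(-409/126) = -3631/3780 ≠ 1/2 ⇒ order 1.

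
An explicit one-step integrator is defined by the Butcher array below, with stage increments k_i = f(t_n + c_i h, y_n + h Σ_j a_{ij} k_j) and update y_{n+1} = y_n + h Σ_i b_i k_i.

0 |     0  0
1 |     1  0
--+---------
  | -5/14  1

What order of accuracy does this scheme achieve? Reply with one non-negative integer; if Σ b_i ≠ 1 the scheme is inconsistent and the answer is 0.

b = (-5/14, 1)
c = (0, 1)
Σ b_i: (-5/14)·1 + 1·1 = 9/14 ≠ 1 ⇒ order 0.

0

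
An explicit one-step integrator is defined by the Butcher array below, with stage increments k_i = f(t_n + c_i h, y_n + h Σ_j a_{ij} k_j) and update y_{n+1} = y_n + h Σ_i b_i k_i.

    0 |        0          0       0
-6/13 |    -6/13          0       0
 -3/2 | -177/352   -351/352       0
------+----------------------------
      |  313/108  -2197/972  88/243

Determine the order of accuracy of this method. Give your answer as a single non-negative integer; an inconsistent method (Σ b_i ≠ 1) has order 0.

b = (313/108, -2197/972, 88/243)
c = (0, -6/13, -3/2)
Ac = (0, 0, 81/176)
Σ b_i: 313/108·1 + (-2197/972)·1 + 88/243·1 = 1 ✓
b·c: (-2197/972)·(-6/13) + 88/243·(-3/2) = 1/2 ✓
b·c²: (-2197/972)·36/169 + 88/243·9/4 = 1/3 ✓
b·Ac: 88/243·81/176 = 1/6 ✓; 3 stages ⇒ order 3.

3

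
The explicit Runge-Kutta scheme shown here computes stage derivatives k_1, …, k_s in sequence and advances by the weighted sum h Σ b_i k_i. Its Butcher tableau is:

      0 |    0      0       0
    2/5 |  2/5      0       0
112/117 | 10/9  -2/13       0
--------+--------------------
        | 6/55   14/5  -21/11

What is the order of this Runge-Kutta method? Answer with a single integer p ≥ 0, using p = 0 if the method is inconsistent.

b = (6/55, 14/5, -21/11)
c = (0, 2/5, 112/117)
Ac = (0, 0, -4/65)
Σ b_i: 6/55·1 + 14/5·1 + (-21/11)·1 = 1 ✓
b·c: 14/5·2/5 + (-21/11)·112/117 = -7588/10725 ≠ 1/2 ⇒ order 1.

1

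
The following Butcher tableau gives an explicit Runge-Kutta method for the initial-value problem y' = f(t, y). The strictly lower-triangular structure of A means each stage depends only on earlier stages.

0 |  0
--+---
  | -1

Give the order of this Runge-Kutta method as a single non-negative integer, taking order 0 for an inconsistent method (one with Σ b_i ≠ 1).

b = (-1)
c = (0)
Σ b_i: (-1)·1 = -1 ≠ 1 ⇒ order 0.

0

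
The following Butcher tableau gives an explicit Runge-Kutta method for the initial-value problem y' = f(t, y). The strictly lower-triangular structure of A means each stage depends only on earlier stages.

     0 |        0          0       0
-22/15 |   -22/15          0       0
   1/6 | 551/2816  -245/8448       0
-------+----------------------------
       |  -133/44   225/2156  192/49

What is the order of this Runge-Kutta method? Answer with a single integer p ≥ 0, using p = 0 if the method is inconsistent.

b = (-133/44, 225/2156, 192/49)
c = (0, -22/15, 1/6)
Ac = (0, 0, 49/1152)
Σ b_i: (-133/44)·1 + 225/2156·1 + 192/49·1 = 1 ✓
b·c: 225/2156·(-22/15) + 192/49·1/6 = 1/2 ✓
b·c²: 225/2156·484/225 + 192/49·1/36 = 1/3 ✓
b·Ac: 192/49·49/1152 = 1/6 ✓; 3 stages ⇒ order 3.

3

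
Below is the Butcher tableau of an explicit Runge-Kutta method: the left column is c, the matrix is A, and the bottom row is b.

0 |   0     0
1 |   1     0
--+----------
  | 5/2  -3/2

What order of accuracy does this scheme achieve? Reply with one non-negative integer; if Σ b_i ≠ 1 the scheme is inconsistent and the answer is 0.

b = (5/2, -3/2)
c = (0, 1)
Σ b_i: 5/2·1 + (-3/2)·1 = 1 ✓
b·c: (-3/2)·1 = -3/2 ≠ 1/2 ⇒ order 1.

1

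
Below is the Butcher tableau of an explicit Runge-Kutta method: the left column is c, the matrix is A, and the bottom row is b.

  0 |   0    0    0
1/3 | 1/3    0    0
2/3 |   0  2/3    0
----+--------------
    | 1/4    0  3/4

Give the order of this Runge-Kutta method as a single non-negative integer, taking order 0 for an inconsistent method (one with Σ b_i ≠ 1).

3

b = (1/4, 0, 3/4)
c = (0, 1/3, 2/3)
Ac = (0, 0, 2/9)
Σ b_i: 1/4·1 + 3/4·1 = 1 ✓
b·c: 3/4·2/3 = 1/2 ✓
b·c²: 3/4·4/9 = 1/3 ✓
b·Ac: 3/4·2/9 = 1/6 ✓; 3 stages ⇒ order 3.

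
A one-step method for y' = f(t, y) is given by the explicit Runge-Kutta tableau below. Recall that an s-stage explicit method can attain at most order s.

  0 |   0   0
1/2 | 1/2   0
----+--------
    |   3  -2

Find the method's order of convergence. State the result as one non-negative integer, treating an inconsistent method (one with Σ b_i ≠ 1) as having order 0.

b = (3, -2)
c = (0, 1/2)
Σ b_i: 3·1 + (-2)·1 = 1 ✓
b·c: (-2)·1/2 = -1 ≠ 1/2 ⇒ order 1.

1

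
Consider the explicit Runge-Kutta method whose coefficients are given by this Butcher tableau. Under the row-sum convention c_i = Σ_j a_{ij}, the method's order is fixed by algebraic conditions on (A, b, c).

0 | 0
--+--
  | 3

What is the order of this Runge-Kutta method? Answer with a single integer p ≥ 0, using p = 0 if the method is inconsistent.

b = (3)
c = (0)
Σ b_i: 3·1 = 3 ≠ 1 ⇒ order 0.

0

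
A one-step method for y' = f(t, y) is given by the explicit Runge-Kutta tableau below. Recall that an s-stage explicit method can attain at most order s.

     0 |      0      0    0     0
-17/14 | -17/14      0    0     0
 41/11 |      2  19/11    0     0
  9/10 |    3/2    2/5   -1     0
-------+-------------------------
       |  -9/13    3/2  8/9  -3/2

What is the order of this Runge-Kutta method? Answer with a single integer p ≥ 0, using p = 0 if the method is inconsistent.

b = (-9/13, 3/2, 8/9, -3/2)
c = (0, -17/14, 41/11, 9/10)
Ac = (0, 0, -323/154, -1622/385)
Σ b_i: (-9/13)·1 + 3/2·1 + 8/9·1 + (-3/2)·1 = 23/117 ≠ 1 ⇒ order 0.

0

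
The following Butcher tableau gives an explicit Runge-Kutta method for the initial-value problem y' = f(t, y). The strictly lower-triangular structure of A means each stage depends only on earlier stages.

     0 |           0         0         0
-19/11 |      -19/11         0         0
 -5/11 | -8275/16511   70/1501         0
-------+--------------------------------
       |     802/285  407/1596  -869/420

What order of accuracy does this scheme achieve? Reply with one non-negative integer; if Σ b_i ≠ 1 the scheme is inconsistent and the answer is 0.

b = (802/285, 407/1596, -869/420)
c = (0, -19/11, -5/11)
Ac = (0, 0, -70/869)
Σ b_i: 802/285·1 + 407/1596·1 + (-869/420)·1 = 1 ✓
b·c: 407/1596·(-19/11) + (-869/420)·(-5/11) = 1/2 ✓
b·c²: 407/1596·361/121 + (-869/420)·25/121 = 1/3 ✓
b·Ac: (-869/420)·(-70/869) = 1/6 ✓; 3 stages ⇒ order 3.

3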